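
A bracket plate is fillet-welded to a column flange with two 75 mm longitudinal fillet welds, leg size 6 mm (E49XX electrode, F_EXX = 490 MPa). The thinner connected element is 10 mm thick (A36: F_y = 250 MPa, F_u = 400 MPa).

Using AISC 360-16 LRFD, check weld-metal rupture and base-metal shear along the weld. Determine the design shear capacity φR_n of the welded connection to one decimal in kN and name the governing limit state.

140.3 kN (weld metal governs)

Weld metal: throat = 0.707×6 = 4.242 mm, L = 2×75 = 150 mm. φR_n = 0.75 × 0.6 × 490 × 4.242 × 150 = 140.3 kN.
Base metal shear (10 mm plate): yield φR_n = 1.0×0.6×250×10×150 = 225.0 kN; rupture φR_n = 0.75×0.6×400×10×150 = 270.0 kN; take 225.0 kN (yield).
Governing: min(140.3, 225.0) = 140.3 kN → weld metal.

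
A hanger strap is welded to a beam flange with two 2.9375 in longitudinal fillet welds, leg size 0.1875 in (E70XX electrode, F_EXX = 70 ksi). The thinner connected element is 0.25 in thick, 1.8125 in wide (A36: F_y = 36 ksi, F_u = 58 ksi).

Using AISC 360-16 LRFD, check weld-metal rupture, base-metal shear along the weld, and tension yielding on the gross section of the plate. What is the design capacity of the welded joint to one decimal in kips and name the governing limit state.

Weld metal: throat = 0.707×0.1875 = 0.13256 in, L = 2×2.9375 = 5.875 in. φR_n = 0.75 × 0.6 × 70 × 0.13256 × 5.875 = 24.5 kips.
Base metal shear (0.25 in plate): yield φR_n = 1.0×0.6×36×0.25×5.875 = 31.7 kips; rupture φR_n = 0.75×0.6×58×0.25×5.875 = 38.3 kips; take 31.7 kips (yield).
Tension yield (gross): A_g = 1.8125×0.25 = 0.45313 in². φR_n = 0.90 × 36 × 0.45313 = 14.7 kips.
Governing: min(24.5, 31.7, 14.7) = 14.7 kips → gross-section yield.

14.7 kips (gross-section yield governs)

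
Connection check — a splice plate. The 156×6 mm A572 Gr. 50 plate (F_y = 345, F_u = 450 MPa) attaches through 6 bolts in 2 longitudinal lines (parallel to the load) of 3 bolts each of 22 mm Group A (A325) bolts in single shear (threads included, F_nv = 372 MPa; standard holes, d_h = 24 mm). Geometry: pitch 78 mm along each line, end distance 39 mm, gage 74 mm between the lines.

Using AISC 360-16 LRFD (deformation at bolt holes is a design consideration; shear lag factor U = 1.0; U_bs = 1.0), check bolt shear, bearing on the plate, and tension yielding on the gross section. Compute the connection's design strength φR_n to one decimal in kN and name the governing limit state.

Bolt shear: A_b = π(22)²/4 = 380.13 mm². φR_n = 0.75 × 372 × 380.13 × 6 × 1 = 636.3 kN.
Bearing (6 mm plate, F_u = 450 MPa): end bolts L_c = 39 − 24/2 = 27, R_n = min(1.2×27×6×450, 2.4×22×6×450) = 87.48 kN/bolt; interior L_c = 78 − 24 = 54, R_n = 142.56 kN/bolt. φR_n = 0.75 × (2×87.48 + 4×142.56) = 558.9 kN.
Tension yield (gross): A_g = 156×6 = 936 mm². φR_n = 0.90 × 345 × 936 = 290.6 kN.
Governing: min(636.3, 558.9, 290.6) = 290.6 kN → gross-section yield.

290.6 kN (gross-section yield governs)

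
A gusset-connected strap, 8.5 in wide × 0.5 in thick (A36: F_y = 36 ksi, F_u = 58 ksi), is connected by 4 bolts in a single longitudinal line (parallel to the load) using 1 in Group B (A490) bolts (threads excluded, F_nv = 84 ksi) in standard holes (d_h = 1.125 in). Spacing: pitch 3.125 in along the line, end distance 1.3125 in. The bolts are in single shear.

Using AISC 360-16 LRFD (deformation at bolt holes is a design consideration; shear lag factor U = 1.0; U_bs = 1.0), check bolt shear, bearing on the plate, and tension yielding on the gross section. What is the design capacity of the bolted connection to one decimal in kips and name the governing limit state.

137.7 kips (gross-section yield governs)

Bolt shear: A_b = π(1)²/4 = 0.7854 in². φR_n = 0.75 × 84 × 0.7854 × 4 × 1 = 197.9 kips.
Bearing (0.5 in plate, F_u = 58 ksi): end bolts L_c = 1.3125 − 1.125/2 = 0.75, R_n = min(1.2×0.75×0.5×58, 2.4×1×0.5×58) = 26.1 kips/bolt; interior L_c = 3.125 − 1.125 = 2, R_n = 69.6 kips/bolt. φR_n = 0.75 × (1×26.1 + 3×69.6) = 176.2 kips.
Tension yield (gross): A_g = 8.5×0.5 = 4.25 in². φR_n = 0.90 × 36 × 4.25 = 137.7 kips.
Governing: min(197.9, 176.2, 137.7) = 137.7 kips → gross-section yield.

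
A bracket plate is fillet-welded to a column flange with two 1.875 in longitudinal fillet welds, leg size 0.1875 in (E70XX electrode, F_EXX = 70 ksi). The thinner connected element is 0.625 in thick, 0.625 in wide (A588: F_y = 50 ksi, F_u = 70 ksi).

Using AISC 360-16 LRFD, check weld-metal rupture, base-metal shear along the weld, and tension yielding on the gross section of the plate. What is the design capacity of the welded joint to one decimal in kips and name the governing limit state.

15.7 kips (weld metal governs)

Weld metal: throat = 0.707×0.1875 = 0.13256 in, L = 2×1.875 = 3.75 in. φR_n = 0.75 × 0.6 × 70 × 0.13256 × 3.75 = 15.7 kips.
Base metal shear (0.625 in plate): yield φR_n = 1.0×0.6×50×0.625×3.75 = 70.3 kips; rupture φR_n = 0.75×0.6×70×0.625×3.75 = 73.8 kips; take 70.3 kips (yield).
Tension yield (gross): A_g = 0.625×0.625 = 0.39063 in². φR_n = 0.90 × 50 × 0.39063 = 17.6 kips.
Governing: min(15.7, 70.3, 17.6) = 15.7 kips → weld metal.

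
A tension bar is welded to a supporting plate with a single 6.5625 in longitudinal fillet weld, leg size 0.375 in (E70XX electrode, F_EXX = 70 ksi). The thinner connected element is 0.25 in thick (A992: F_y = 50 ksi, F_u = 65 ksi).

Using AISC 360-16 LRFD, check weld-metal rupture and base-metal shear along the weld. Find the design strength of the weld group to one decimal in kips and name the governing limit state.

Weld metal: throat = 0.707×0.375 = 0.26513 in, L = 6.5625 in. φR_n = 0.75 × 0.6 × 70 × 0.26513 × 6.5625 = 54.8 kips.
Base metal shear (0.25 in plate): yield φR_n = 1.0×0.6×50×0.25×6.5625 = 49.2 kips; rupture φR_n = 0.75×0.6×65×0.25×6.5625 = 48.0 kips; take 48.0 kips (rupture).
Governing: min(54.8, 48.0) = 48.0 kips → base-metal shear.

48.0 kips (base-metal shear governs)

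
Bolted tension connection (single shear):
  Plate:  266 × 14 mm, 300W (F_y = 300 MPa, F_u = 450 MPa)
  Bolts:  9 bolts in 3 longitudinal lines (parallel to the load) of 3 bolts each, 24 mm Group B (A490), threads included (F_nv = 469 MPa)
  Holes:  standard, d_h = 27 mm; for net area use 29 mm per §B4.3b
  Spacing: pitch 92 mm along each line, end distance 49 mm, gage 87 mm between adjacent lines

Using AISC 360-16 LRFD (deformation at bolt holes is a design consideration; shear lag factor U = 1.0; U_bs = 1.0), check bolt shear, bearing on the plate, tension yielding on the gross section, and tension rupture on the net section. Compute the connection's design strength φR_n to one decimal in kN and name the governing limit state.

845.8 kN (net-section rupture governs)

Bolt shear: A_b = π(24)²/4 = 452.39 mm². φR_n = 0.75 × 469 × 452.39 × 9 × 1 = 1432.2 kN.
Bearing (14 mm plate, F_u = 450 MPa): end bolts L_c = 49 − 27/2 = 35.5, R_n = min(1.2×35.5×14×450, 2.4×24×14×450) = 268.38 kN/bolt; interior L_c = 92 − 27 = 65, R_n = 362.88 kN/bolt. φR_n = 0.75 × (3×268.38 + 6×362.88) = 2236.8 kN.
Tension yield (gross): A_g = 266×14 = 3724 mm². φR_n = 0.90 × 300 × 3724 = 1005.5 kN.
Tension rupture (net): A_n = (266 − 3×29)×14 = 2506 mm² (U = 1.0, A_e = A_n). φR_n = 0.75 × 450 × 2506 = 845.8 kN.
Governing: min(1432.2, 2236.8, 1005.5, 845.8) = 845.8 kN → net-section rupture.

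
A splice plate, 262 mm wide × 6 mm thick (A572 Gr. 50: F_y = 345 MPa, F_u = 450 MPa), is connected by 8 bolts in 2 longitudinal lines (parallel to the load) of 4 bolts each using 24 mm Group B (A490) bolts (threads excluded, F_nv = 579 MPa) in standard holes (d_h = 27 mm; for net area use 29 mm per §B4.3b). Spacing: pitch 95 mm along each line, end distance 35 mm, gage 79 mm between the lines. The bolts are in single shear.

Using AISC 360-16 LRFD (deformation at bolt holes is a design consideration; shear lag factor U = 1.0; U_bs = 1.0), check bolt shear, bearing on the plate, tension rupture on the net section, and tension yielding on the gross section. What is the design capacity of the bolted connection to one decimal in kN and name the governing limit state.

Bolt shear: A_b = π(24)²/4 = 452.39 mm². φR_n = 0.75 × 579 × 452.39 × 8 × 1 = 1571.6 kN.
Bearing (6 mm plate, F_u = 450 MPa): end bolts L_c = 35 − 27/2 = 21.5, R_n = min(1.2×21.5×6×450, 2.4×24×6×450) = 69.66 kN/bolt; interior L_c = 95 − 27 = 68, R_n = 155.52 kN/bolt. φR_n = 0.75 × (2×69.66 + 6×155.52) = 804.3 kN.
Tension rupture (net): A_n = (262 − 2×29)×6 = 1224 mm² (U = 1.0, A_e = A_n). φR_n = 0.75 × 450 × 1224 = 413.1 kN.
Tension yield (gross): A_g = 262×6 = 1572 mm². φR_n = 0.90 × 345 × 1572 = 488.1 kN.
Governing: min(1571.6, 804.3, 413.1, 488.1) = 413.1 kN → net-section rupture.

413.1 kN (net-section rupture governs)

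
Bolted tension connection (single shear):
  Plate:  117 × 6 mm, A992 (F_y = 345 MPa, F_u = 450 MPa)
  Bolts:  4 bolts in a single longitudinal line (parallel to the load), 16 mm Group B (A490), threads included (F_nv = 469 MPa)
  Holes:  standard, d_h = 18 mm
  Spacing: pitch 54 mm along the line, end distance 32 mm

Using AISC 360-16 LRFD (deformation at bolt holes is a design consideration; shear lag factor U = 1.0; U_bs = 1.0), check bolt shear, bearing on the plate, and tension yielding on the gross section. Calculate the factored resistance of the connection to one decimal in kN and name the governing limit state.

218.0 kN (gross-section yield governs)

Bolt shear: A_b = π(16)²/4 = 201.06 mm². φR_n = 0.75 × 469 × 201.06 × 4 × 1 = 282.9 kN.
Bearing (6 mm plate, F_u = 450 MPa): end bolts L_c = 32 − 18/2 = 23, R_n = min(1.2×23×6×450, 2.4×16×6×450) = 74.52 kN/bolt; interior L_c = 54 − 18 = 36, R_n = 103.68 kN/bolt. φR_n = 0.75 × (1×74.52 + 3×103.68) = 289.2 kN.
Tension yield (gross): A_g = 117×6 = 702 mm². φR_n = 0.90 × 345 × 702 = 218.0 kN.
Governing: min(282.9, 289.2, 218.0) = 218.0 kN → gross-section yield.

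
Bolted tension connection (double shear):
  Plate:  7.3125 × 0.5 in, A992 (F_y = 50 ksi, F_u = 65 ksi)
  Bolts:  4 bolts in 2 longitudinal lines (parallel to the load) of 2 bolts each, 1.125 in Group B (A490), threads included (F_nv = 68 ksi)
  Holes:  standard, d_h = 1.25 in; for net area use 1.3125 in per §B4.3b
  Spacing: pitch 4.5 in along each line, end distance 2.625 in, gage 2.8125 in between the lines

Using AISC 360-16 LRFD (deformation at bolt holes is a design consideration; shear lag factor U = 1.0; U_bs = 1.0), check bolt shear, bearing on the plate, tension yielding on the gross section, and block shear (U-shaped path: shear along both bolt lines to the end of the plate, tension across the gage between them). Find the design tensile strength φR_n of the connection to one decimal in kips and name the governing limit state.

Bolt shear: A_b = π(1.125)²/4 = 0.99402 in². φR_n = 0.75 × 68 × 0.99402 × 4 × 2 = 405.6 kips.
Bearing (0.5 in plate, F_u = 65 ksi): end bolts L_c = 2.625 − 1.25/2 = 2, R_n = min(1.2×2×0.5×65, 2.4×1.125×0.5×65) = 78 kips/bolt; interior L_c = 4.5 − 1.25 = 3.25, R_n = 87.75 kips/bolt. φR_n = 0.75 × (2×78 + 2×87.75) = 248.6 kips.
Tension yield (gross): A_g = 7.3125×0.5 = 3.6563 in². φR_n = 0.90 × 50 × 3.6563 = 164.5 kips.
Block shear: shear path 2×[2.625+1×4.5] = 2×7.125 in, A_gv = 7.125, A_nv = 2×(7.125 − 1.5×1.3125)×0.5 = 5.1563 in²; tension across gage: (2.8125 − 1×1.3125)×0.5 = 0.75 in². R_n = min(0.6×65×5.1563, 0.6×50×7.125) + 1.0×65×0.75 = min(201.1, 213.75) + 48.75 = 249.85 kips. φR_n = 0.75 × 249.85 = 187.4 kips.
Governing: min(405.6, 248.6, 164.5, 187.4) = 164.5 kips → gross-section yield.

164.5 kips (gross-section yield governs)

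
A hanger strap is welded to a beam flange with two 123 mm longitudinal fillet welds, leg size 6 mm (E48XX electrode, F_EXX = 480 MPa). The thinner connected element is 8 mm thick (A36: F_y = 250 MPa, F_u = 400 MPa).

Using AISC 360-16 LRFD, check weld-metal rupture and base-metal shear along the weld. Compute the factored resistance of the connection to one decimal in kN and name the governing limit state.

225.4 kN (weld metal governs)

Weld metal: throat = 0.707×6 = 4.242 mm, L = 2×123 = 246 mm. φR_n = 0.75 × 0.6 × 480 × 4.242 × 246 = 225.4 kN.
Base metal shear (8 mm plate): yield φR_n = 1.0×0.6×250×8×246 = 295.2 kN; rupture φR_n = 0.75×0.6×400×8×246 = 354.2 kN; take 295.2 kN (yield).
Governing: min(225.4, 295.2) = 225.4 kN → weld metal.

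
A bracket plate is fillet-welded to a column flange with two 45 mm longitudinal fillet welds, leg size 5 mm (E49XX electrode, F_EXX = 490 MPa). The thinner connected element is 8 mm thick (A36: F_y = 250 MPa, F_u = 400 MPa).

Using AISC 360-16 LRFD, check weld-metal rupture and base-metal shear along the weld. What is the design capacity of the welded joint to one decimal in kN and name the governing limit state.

70.2 kN (weld metal governs)

Weld metal: throat = 0.707×5 = 3.535 mm, L = 2×45 = 90 mm. φR_n = 0.75 × 0.6 × 490 × 3.535 × 90 = 70.2 kN.
Base metal shear (8 mm plate): yield φR_n = 1.0×0.6×250×8×90 = 108.0 kN; rupture φR_n = 0.75×0.6×400×8×90 = 129.6 kN; take 108.0 kN (yield).
Governing: min(70.2, 108.0) = 70.2 kN → weld metal.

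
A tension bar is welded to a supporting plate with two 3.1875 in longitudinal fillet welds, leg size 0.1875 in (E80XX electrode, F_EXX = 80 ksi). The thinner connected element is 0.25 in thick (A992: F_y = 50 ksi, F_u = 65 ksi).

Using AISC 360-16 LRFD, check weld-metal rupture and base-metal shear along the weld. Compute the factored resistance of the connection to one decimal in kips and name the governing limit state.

Weld metal: throat = 0.707×0.1875 = 0.13256 in, L = 2×3.1875 = 6.375 in. φR_n = 0.75 × 0.6 × 80 × 0.13256 × 6.375 = 30.4 kips.
Base metal shear (0.25 in plate): yield φR_n = 1.0×0.6×50×0.25×6.375 = 47.8 kips; rupture φR_n = 0.75×0.6×65×0.25×6.375 = 46.6 kips; take 46.6 kips (rupture).
Governing: min(30.4, 46.6) = 30.4 kips → weld metal.

30.4 kips (weld metal governs)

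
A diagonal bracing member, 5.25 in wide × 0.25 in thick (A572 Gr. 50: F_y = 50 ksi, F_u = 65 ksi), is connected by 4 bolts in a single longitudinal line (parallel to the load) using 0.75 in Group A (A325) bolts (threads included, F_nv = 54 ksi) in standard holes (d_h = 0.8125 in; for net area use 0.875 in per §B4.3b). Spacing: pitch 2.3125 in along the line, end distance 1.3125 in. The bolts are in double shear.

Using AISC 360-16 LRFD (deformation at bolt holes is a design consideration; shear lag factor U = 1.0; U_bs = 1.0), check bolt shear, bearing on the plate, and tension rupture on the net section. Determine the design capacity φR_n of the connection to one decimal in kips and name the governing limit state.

Bolt shear: A_b = π(0.75)²/4 = 0.44179 in². φR_n = 0.75 × 54 × 0.44179 × 4 × 2 = 143.1 kips.
Bearing (0.25 in plate, F_u = 65 ksi): end bolts L_c = 1.3125 − 0.8125/2 = 0.90625, R_n = min(1.2×0.90625×0.25×65, 2.4×0.75×0.25×65) = 17.672 kips/bolt; interior L_c = 2.3125 − 0.8125 = 1.5, R_n = 29.25 kips/bolt. φR_n = 0.75 × (1×17.672 + 3×29.25) = 79.1 kips.
Tension rupture (net): A_n = (5.25 − 1×0.875)×0.25 = 1.0938 in² (U = 1.0, A_e = A_n). φR_n = 0.75 × 65 × 1.0938 = 53.3 kips.
Governing: min(143.1, 79.1, 53.3) = 53.3 kips → net-section rupture.

53.3 kips (net-section rupture governs)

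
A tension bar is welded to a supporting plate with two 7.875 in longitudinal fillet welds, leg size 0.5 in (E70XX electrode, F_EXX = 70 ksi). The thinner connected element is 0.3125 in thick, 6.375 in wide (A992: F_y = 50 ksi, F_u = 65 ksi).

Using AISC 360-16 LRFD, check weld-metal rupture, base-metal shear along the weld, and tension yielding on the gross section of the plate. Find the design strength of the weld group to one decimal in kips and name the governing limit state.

Weld metal: throat = 0.707×0.5 = 0.3535 in, L = 2×7.875 = 15.75 in. φR_n = 0.75 × 0.6 × 70 × 0.3535 × 15.75 = 175.4 kips.
Base metal shear (0.3125 in plate): yield φR_n = 1.0×0.6×50×0.3125×15.75 = 147.7 kips; rupture φR_n = 0.75×0.6×65×0.3125×15.75 = 144.0 kips; take 144.0 kips (rupture).
Tension yield (gross): A_g = 6.375×0.3125 = 1.9922 in². φR_n = 0.90 × 50 × 1.9922 = 89.6 kips.
Governing: min(175.4, 144.0, 89.6) = 89.6 kips → gross-section yield.

89.6 kips (gross-section yield governs)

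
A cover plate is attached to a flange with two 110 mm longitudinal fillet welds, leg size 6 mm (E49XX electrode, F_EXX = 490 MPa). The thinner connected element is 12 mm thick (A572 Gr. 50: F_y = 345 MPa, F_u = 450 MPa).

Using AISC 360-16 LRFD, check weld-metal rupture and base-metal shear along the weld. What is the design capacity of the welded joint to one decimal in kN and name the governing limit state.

205.8 kN (weld metal governs)

Weld metal: throat = 0.707×6 = 4.242 mm, L = 2×110 = 220 mm. φR_n = 0.75 × 0.6 × 490 × 4.242 × 220 = 205.8 kN.
Base metal shear (12 mm plate): yield φR_n = 1.0×0.6×345×12×220 = 546.5 kN; rupture φR_n = 0.75×0.6×450×12×220 = 534.6 kN; take 534.6 kN (rupture).
Governing: min(205.8, 534.6) = 205.8 kN → weld metal.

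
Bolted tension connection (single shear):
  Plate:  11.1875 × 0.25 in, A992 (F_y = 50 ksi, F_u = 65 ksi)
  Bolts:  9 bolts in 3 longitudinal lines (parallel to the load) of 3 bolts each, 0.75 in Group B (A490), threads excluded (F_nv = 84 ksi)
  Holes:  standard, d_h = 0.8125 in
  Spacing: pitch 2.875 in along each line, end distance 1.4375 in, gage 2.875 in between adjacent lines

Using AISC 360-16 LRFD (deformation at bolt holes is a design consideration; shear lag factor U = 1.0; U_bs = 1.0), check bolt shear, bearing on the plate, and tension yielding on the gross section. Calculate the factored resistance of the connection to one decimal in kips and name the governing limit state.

Bolt shear: A_b = π(0.75)²/4 = 0.44179 in². φR_n = 0.75 × 84 × 0.44179 × 9 × 1 = 250.5 kips.
Bearing (0.25 in plate, F_u = 65 ksi): end bolts L_c = 1.4375 − 0.8125/2 = 1.03125, R_n = min(1.2×1.03125×0.25×65, 2.4×0.75×0.25×65) = 20.109 kips/bolt; interior L_c = 2.875 − 0.8125 = 2.0625, R_n = 29.25 kips/bolt. φR_n = 0.75 × (3×20.109 + 6×29.25) = 176.9 kips.
Tension yield (gross): A_g = 11.1875×0.25 = 2.7969 in². φR_n = 0.90 × 50 × 2.7969 = 125.9 kips.
Governing: min(250.5, 176.9, 125.9) = 125.9 kips → gross-section yield.

125.9 kips (gross-section yield governs)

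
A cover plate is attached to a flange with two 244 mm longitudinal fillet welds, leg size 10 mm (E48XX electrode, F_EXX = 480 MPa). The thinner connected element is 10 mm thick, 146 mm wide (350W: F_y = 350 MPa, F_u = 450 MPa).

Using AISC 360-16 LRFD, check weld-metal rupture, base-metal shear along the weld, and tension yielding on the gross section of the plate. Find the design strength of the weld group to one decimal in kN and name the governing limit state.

459.9 kN (gross-section yield governs)

Weld metal: throat = 0.707×10 = 7.07 mm, L = 2×244 = 488 mm. φR_n = 0.75 × 0.6 × 480 × 7.07 × 488 = 745.2 kN.
Base metal shear (10 mm plate): yield φR_n = 1.0×0.6×350×10×488 = 1024.8 kN; rupture φR_n = 0.75×0.6×450×10×488 = 988.2 kN; take 988.2 kN (rupture).
Tension yield (gross): A_g = 146×10 = 1460 mm². φR_n = 0.90 × 350 × 1460 = 459.9 kN.
Governing: min(745.2, 988.2, 459.9) = 459.9 kN → gross-section yield.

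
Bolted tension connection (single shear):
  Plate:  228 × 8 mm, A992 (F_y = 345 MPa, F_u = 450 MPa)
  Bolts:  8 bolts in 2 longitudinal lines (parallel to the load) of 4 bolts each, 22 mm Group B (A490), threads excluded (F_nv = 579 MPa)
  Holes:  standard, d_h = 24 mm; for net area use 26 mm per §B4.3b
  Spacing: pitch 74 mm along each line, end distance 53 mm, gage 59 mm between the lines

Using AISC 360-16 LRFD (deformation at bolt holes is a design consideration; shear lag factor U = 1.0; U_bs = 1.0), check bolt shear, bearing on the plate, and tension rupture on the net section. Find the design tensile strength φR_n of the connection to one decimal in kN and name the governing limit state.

475.2 kN (net-section rupture governs)

Bolt shear: A_b = π(22)²/4 = 380.13 mm². φR_n = 0.75 × 579 × 380.13 × 8 × 1 = 1320.6 kN.
Bearing (8 mm plate, F_u = 450 MPa): end bolts L_c = 53 − 24/2 = 41, R_n = min(1.2×41×8×450, 2.4×22×8×450) = 177.12 kN/bolt; interior L_c = 74 − 24 = 50, R_n = 190.08 kN/bolt. φR_n = 0.75 × (2×177.12 + 6×190.08) = 1121.0 kN.
Tension rupture (net): A_n = (228 − 2×26)×8 = 1408 mm² (U = 1.0, A_e = A_n). φR_n = 0.75 × 450 × 1408 = 475.2 kN.
Governing: min(1320.6, 1121.0, 475.2) = 475.2 kN → net-section rupture.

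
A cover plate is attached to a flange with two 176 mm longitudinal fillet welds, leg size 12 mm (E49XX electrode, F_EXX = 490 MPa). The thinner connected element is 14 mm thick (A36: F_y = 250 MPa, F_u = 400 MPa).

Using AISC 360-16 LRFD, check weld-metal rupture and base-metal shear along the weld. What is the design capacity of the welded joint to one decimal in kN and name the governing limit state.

Weld metal: throat = 0.707×12 = 8.484 mm, L = 2×176 = 352 mm. φR_n = 0.75 × 0.6 × 490 × 8.484 × 352 = 658.5 kN.
Base metal shear (14 mm plate): yield φR_n = 1.0×0.6×250×14×352 = 739.2 kN; rupture φR_n = 0.75×0.6×400×14×352 = 887.0 kN; take 739.2 kN (yield).
Governing: min(658.5, 739.2) = 658.5 kN → weld metal.

658.5 kN (weld metal governs)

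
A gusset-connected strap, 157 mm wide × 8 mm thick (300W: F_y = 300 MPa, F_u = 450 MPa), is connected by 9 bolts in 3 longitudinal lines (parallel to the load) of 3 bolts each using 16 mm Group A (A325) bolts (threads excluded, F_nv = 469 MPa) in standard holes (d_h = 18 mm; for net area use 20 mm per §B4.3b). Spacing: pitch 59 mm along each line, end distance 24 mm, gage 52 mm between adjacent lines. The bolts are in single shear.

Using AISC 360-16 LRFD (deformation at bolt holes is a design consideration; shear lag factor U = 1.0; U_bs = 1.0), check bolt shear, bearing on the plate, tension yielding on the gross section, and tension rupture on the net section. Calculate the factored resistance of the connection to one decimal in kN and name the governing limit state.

261.9 kN (net-section rupture governs)

Bolt shear: A_b = π(16)²/4 = 201.06 mm². φR_n = 0.75 × 469 × 201.06 × 9 × 1 = 636.5 kN.
Bearing (8 mm plate, F_u = 450 MPa): end bolts L_c = 24 − 18/2 = 15, R_n = min(1.2×15×8×450, 2.4×16×8×450) = 64.8 kN/bolt; interior L_c = 59 − 18 = 41, R_n = 138.24 kN/bolt. φR_n = 0.75 × (3×64.8 + 6×138.24) = 767.9 kN.
Tension yield (gross): A_g = 157×8 = 1256 mm². φR_n = 0.90 × 300 × 1256 = 339.1 kN.
Tension rupture (net): A_n = (157 − 3×20)×8 = 776 mm² (U = 1.0, A_e = A_n). φR_n = 0.75 × 450 × 776 = 261.9 kN.
Governing: min(636.5, 767.9, 339.1, 261.9) = 261.9 kN → net-section rupture.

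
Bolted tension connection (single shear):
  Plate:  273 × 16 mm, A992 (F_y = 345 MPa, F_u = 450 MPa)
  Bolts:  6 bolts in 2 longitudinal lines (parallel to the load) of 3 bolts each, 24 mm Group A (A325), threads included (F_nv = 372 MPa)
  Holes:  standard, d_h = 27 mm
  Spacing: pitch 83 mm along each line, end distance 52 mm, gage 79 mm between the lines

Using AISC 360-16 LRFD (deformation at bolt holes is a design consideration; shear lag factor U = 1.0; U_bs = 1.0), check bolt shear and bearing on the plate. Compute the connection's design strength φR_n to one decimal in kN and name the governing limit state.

757.3 kN (bolt shear governs)

Bolt shear: A_b = π(24)²/4 = 452.39 mm². φR_n = 0.75 × 372 × 452.39 × 6 × 1 = 757.3 kN.
Bearing (16 mm plate, F_u = 450 MPa): end bolts L_c = 52 − 27/2 = 38.5, R_n = min(1.2×38.5×16×450, 2.4×24×16×450) = 332.64 kN/bolt; interior L_c = 83 − 27 = 56, R_n = 414.72 kN/bolt. φR_n = 0.75 × (2×332.64 + 4×414.72) = 1743.1 kN.
Governing: min(757.3, 1743.1) = 757.3 kN → bolt shear.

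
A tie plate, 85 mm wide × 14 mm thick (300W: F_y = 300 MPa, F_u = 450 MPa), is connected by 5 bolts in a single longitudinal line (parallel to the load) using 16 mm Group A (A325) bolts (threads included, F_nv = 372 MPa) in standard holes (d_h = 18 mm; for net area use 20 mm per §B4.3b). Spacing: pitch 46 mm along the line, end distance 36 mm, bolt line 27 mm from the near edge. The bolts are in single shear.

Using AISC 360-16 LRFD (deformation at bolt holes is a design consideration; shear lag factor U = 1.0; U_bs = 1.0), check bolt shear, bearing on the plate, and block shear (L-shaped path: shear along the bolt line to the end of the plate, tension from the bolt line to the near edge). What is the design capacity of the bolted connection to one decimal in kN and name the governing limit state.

280.5 kN (bolt shear governs)

Bolt shear: A_b = π(16)²/4 = 201.06 mm². φR_n = 0.75 × 372 × 201.06 × 5 × 1 = 280.5 kN.
Bearing (14 mm plate, F_u = 450 MPa): end bolts L_c = 36 − 18/2 = 27, R_n = min(1.2×27×14×450, 2.4×16×14×450) = 204.12 kN/bolt; interior L_c = 46 − 18 = 28, R_n = 211.68 kN/bolt. φR_n = 0.75 × (1×204.12 + 4×211.68) = 788.1 kN.
Block shear: shear path 1×[36+4×46] = 1×220 mm, A_gv = 3080, A_nv = 1×(220 − 4.5×20)×14 = 1820 mm²; tension to near edge: (27 − 0.5×20)×14 = 238 mm². R_n = min(0.6×450×1820, 0.6×300×3080) + 1.0×450×238 = min(491.4, 554.4) + 107.1 = 598.5 kN. φR_n = 0.75 × 598.5 = 448.9 kN.
Governing: min(280.5, 788.1, 448.9) = 280.5 kN → bolt shear.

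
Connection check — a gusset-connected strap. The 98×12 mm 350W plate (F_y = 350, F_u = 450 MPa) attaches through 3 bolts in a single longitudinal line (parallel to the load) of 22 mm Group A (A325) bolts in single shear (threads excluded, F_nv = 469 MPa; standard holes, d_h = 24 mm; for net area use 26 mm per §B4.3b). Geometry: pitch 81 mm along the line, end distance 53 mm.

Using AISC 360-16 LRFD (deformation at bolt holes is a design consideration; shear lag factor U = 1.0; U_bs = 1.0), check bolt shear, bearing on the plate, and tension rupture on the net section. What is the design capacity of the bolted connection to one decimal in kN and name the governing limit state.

Bolt shear: A_b = π(22)²/4 = 380.13 mm². φR_n = 0.75 × 469 × 380.13 × 3 × 1 = 401.1 kN.
Bearing (12 mm plate, F_u = 450 MPa): end bolts L_c = 53 − 24/2 = 41, R_n = min(1.2×41×12×450, 2.4×22×12×450) = 265.68 kN/bolt; interior L_c = 81 − 24 = 57, R_n = 285.12 kN/bolt. φR_n = 0.75 × (1×265.68 + 2×285.12) = 626.9 kN.
Tension rupture (net): A_n = (98 − 1×26)×12 = 864 mm² (U = 1.0, A_e = A_n). φR_n = 0.75 × 450 × 864 = 291.6 kN.
Governing: min(401.1, 626.9, 291.6) = 291.6 kN → net-section rupture.

291.6 kN (net-section rupture governs)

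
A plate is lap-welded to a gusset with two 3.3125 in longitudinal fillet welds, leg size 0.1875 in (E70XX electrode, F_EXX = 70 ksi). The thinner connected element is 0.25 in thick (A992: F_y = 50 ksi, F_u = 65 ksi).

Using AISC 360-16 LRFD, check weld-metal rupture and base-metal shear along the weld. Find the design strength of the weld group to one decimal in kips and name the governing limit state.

Weld metal: throat = 0.707×0.1875 = 0.13256 in, L = 2×3.3125 = 6.625 in. φR_n = 0.75 × 0.6 × 70 × 0.13256 × 6.625 = 27.7 kips.
Base metal shear (0.25 in plate): yield φR_n = 1.0×0.6×50×0.25×6.625 = 49.7 kips; rupture φR_n = 0.75×0.6×65×0.25×6.625 = 48.4 kips; take 48.4 kips (rupture).
Governing: min(27.7, 48.4) = 27.7 kips → weld metal.

27.7 kips (weld metal governs)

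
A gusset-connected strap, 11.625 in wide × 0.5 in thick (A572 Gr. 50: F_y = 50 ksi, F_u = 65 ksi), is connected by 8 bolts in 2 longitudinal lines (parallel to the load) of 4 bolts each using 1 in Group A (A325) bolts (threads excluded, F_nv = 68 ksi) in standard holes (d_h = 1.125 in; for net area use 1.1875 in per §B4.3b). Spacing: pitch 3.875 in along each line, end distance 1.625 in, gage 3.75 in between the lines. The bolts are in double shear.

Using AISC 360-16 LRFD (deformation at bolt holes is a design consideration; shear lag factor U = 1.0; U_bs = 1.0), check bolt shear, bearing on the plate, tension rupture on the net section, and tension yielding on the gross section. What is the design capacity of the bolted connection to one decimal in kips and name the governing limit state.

225.5 kips (net-section rupture governs)

Bolt shear: A_b = π(1)²/4 = 0.7854 in². φR_n = 0.75 × 68 × 0.7854 × 8 × 2 = 640.9 kips.
Bearing (0.5 in plate, F_u = 65 ksi): end bolts L_c = 1.625 − 1.125/2 = 1.0625, R_n = min(1.2×1.0625×0.5×65, 2.4×1×0.5×65) = 41.438 kips/bolt; interior L_c = 3.875 − 1.125 = 2.75, R_n = 78 kips/bolt. φR_n = 0.75 × (2×41.438 + 6×78) = 413.2 kips.
Tension rupture (net): A_n = (11.625 − 2×1.1875)×0.5 = 4.625 in² (U = 1.0, A_e = A_n). φR_n = 0.75 × 65 × 4.625 = 225.5 kips.
Tension yield (gross): A_g = 11.625×0.5 = 5.8125 in². φR_n = 0.90 × 50 × 5.8125 = 261.6 kips.
Governing: min(640.9, 413.2, 225.5, 261.6) = 225.5 kips → net-section rupture.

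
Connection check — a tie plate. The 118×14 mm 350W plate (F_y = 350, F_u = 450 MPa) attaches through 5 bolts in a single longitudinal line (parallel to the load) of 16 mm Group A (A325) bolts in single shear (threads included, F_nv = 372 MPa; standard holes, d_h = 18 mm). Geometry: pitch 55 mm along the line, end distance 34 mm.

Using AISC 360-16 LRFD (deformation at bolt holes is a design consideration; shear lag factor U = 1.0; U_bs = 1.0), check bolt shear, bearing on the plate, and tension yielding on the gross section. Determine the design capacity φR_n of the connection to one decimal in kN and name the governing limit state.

Bolt shear: A_b = π(16)²/4 = 201.06 mm². φR_n = 0.75 × 372 × 201.06 × 5 × 1 = 280.5 kN.
Bearing (14 mm plate, F_u = 450 MPa): end bolts L_c = 34 − 18/2 = 25, R_n = min(1.2×25×14×450, 2.4×16×14×450) = 189 kN/bolt; interior L_c = 55 − 18 = 37, R_n = 241.92 kN/bolt. φR_n = 0.75 × (1×189 + 4×241.92) = 867.5 kN.
Tension yield (gross): A_g = 118×14 = 1652 mm². φR_n = 0.90 × 350 × 1652 = 520.4 kN.
Governing: min(280.5, 867.5, 520.4) = 280.5 kN → bolt shear.

280.5 kN (bolt shear governs)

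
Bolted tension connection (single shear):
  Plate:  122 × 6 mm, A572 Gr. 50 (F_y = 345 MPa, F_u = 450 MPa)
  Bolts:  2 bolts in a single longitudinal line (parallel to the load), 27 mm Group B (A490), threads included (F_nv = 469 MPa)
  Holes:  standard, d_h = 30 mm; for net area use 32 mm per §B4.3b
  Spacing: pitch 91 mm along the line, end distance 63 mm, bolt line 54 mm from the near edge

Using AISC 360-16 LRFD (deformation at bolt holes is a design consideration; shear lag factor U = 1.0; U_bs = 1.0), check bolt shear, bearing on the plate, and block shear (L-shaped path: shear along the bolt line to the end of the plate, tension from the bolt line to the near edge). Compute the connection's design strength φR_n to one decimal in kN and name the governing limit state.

Bolt shear: A_b = π(27)²/4 = 572.56 mm². φR_n = 0.75 × 469 × 572.56 × 2 × 1 = 402.8 kN.
Bearing (6 mm plate, F_u = 450 MPa): end bolts L_c = 63 − 30/2 = 48, R_n = min(1.2×48×6×450, 2.4×27×6×450) = 155.52 kN/bolt; interior L_c = 91 − 30 = 61, R_n = 174.96 kN/bolt. φR_n = 0.75 × (1×155.52 + 1×174.96) = 247.9 kN.
Block shear: shear path 1×[63+1×91] = 1×154 mm, A_gv = 924, A_nv = 1×(154 − 1.5×32)×6 = 636 mm²; tension to near edge: (54 − 0.5×32)×6 = 228 mm². R_n = min(0.6×450×636, 0.6×345×924) + 1.0×450×228 = min(171.72, 191.27) + 102.6 = 274.32 kN. φR_n = 0.75 × 274.32 = 205.7 kN.
Governing: min(402.8, 247.9, 205.7) = 205.7 kN → block shear.

205.7 kN (block shear governs)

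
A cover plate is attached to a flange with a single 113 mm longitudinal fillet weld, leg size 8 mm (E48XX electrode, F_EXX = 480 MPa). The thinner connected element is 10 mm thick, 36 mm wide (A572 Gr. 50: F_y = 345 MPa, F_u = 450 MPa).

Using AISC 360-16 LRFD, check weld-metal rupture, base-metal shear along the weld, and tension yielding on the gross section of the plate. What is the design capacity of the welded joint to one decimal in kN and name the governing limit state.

Weld metal: throat = 0.707×8 = 5.656 mm, L = 113 mm. φR_n = 0.75 × 0.6 × 480 × 5.656 × 113 = 138.1 kN.
Base metal shear (10 mm plate): yield φR_n = 1.0×0.6×345×10×113 = 233.9 kN; rupture φR_n = 0.75×0.6×450×10×113 = 228.8 kN; take 228.8 kN (rupture).
Tension yield (gross): A_g = 36×10 = 360 mm². φR_n = 0.90 × 345 × 360 = 111.8 kN.
Governing: min(138.1, 228.8, 111.8) = 111.8 kN → gross-section yield.

111.8 kN (gross-section yield governs)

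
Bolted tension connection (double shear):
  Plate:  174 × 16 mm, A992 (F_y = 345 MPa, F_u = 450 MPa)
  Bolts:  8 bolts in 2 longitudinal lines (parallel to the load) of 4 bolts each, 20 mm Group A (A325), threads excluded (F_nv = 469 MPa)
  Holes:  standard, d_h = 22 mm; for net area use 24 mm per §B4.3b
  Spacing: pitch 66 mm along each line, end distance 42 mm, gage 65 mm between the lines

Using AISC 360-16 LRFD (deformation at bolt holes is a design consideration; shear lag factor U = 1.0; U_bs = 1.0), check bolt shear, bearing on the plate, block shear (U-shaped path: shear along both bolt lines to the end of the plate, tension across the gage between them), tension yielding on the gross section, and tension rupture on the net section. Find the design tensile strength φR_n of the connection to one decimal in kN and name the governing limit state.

680.4 kN (net-section rupture governs)

Bolt shear: A_b = π(20)²/4 = 314.16 mm². φR_n = 0.75 × 469 × 314.16 × 8 × 2 = 1768.1 kN.
Bearing (16 mm plate, F_u = 450 MPa): end bolts L_c = 42 − 22/2 = 31, R_n = min(1.2×31×16×450, 2.4×20×16×450) = 267.84 kN/bolt; interior L_c = 66 − 22 = 44, R_n = 345.6 kN/bolt. φR_n = 0.75 × (2×267.84 + 6×345.6) = 1957.0 kN.
Block shear: shear path 2×[42+3×66] = 2×240 mm, A_gv = 7680, A_nv = 2×(240 − 3.5×24)×16 = 4992 mm²; tension across gage: (65 − 1×24)×16 = 656 mm². R_n = min(0.6×450×4992, 0.6×345×7680) + 1.0×450×656 = min(1347.8, 1589.8) + 295.2 = 1643 kN. φR_n = 0.75 × 1643 = 1232.3 kN.
Tension yield (gross): A_g = 174×16 = 2784 mm². φR_n = 0.90 × 345 × 2784 = 864.4 kN.
Tension rupture (net): A_n = (174 − 2×24)×16 = 2016 mm² (U = 1.0, A_e = A_n). φR_n = 0.75 × 450 × 2016 = 680.4 kN.
Governing: min(1768.1, 1957.0, 1232.3, 864.4, 680.4) = 680.4 kN → net-section rupture.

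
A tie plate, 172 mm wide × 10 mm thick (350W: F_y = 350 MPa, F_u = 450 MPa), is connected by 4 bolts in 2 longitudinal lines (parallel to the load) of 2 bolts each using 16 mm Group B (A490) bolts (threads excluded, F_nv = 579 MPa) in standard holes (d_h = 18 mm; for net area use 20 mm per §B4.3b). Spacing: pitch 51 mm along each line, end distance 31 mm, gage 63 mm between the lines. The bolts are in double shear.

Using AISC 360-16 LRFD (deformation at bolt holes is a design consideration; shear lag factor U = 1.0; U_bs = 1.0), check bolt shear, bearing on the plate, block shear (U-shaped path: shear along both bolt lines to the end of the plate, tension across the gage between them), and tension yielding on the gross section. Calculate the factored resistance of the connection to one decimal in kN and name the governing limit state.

Bolt shear: A_b = π(16)²/4 = 201.06 mm². φR_n = 0.75 × 579 × 201.06 × 4 × 2 = 698.5 kN.
Bearing (10 mm plate, F_u = 450 MPa): end bolts L_c = 31 − 18/2 = 22, R_n = min(1.2×22×10×450, 2.4×16×10×450) = 118.8 kN/bolt; interior L_c = 51 − 18 = 33, R_n = 172.8 kN/bolt. φR_n = 0.75 × (2×118.8 + 2×172.8) = 437.4 kN.
Block shear: shear path 2×[31+1×51] = 2×82 mm, A_gv = 1640, A_nv = 2×(82 − 1.5×20)×10 = 1040 mm²; tension across gage: (63 − 1×20)×10 = 430 mm². R_n = min(0.6×450×1040, 0.6×350×1640) + 1.0×450×430 = min(280.8, 344.4) + 193.5 = 474.3 kN. φR_n = 0.75 × 474.3 = 355.7 kN.
Tension yield (gross): A_g = 172×10 = 1720 mm². φR_n = 0.90 × 350 × 1720 = 541.8 kN.
Governing: min(698.5, 437.4, 355.7, 541.8) = 355.7 kN → block shear.

355.7 kN (block shear governs)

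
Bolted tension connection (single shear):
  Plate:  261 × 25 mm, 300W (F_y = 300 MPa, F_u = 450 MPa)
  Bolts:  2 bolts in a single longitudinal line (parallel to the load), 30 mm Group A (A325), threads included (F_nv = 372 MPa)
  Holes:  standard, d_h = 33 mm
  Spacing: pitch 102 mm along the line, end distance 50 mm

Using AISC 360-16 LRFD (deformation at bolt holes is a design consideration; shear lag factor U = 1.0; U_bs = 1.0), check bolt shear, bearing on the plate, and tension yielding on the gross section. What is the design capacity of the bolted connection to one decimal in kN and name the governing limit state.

Bolt shear: A_b = π(30)²/4 = 706.86 mm². φR_n = 0.75 × 372 × 706.86 × 2 × 1 = 394.4 kN.
Bearing (25 mm plate, F_u = 450 MPa): end bolts L_c = 50 − 33/2 = 33.5, R_n = min(1.2×33.5×25×450, 2.4×30×25×450) = 452.25 kN/bolt; interior L_c = 102 − 33 = 69, R_n = 810 kN/bolt. φR_n = 0.75 × (1×452.25 + 1×810) = 946.7 kN.
Tension yield (gross): A_g = 261×25 = 6525 mm². φR_n = 0.90 × 300 × 6525 = 1761.8 kN.
Governing: min(394.4, 946.7, 1761.8) = 394.4 kN → bolt shear.

394.4 kN (bolt shear governs)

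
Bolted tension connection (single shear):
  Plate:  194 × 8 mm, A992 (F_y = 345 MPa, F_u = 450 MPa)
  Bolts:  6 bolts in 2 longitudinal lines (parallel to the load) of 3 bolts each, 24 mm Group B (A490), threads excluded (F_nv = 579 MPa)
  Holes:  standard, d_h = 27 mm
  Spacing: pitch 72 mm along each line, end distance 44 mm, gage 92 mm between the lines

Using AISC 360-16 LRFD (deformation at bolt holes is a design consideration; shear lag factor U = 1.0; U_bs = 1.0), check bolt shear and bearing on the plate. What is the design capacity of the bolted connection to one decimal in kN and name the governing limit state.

Bolt shear: A_b = π(24)²/4 = 452.39 mm². φR_n = 0.75 × 579 × 452.39 × 6 × 1 = 1178.7 kN.
Bearing (8 mm plate, F_u = 450 MPa): end bolts L_c = 44 − 27/2 = 30.5, R_n = min(1.2×30.5×8×450, 2.4×24×8×450) = 131.76 kN/bolt; interior L_c = 72 − 27 = 45, R_n = 194.4 kN/bolt. φR_n = 0.75 × (2×131.76 + 4×194.4) = 780.8 kN.
Governing: min(1178.7, 780.8) = 780.8 kN → bearing.

780.8 kN (bearing governs)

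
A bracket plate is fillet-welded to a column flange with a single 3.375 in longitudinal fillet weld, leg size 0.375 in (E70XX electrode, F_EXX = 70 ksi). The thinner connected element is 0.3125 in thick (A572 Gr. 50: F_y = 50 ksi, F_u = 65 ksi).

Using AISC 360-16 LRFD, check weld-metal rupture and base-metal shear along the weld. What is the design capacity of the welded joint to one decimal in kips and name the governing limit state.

Weld metal: throat = 0.707×0.375 = 0.26513 in, L = 3.375 in. φR_n = 0.75 × 0.6 × 70 × 0.26513 × 3.375 = 28.2 kips.
Base metal shear (0.3125 in plate): yield φR_n = 1.0×0.6×50×0.3125×3.375 = 31.6 kips; rupture φR_n = 0.75×0.6×65×0.3125×3.375 = 30.8 kips; take 30.8 kips (rupture).
Governing: min(28.2, 30.8) = 28.2 kips → weld metal.

28.2 kips (weld metal governs)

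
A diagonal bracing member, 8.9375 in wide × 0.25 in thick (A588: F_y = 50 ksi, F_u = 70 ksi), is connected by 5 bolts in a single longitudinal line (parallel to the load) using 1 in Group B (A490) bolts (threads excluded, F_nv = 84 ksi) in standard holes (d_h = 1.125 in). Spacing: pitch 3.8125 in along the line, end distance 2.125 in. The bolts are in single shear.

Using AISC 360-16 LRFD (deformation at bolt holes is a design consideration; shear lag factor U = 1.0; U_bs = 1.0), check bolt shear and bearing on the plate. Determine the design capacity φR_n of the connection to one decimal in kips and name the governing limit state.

Bolt shear: A_b = π(1)²/4 = 0.7854 in². φR_n = 0.75 × 84 × 0.7854 × 5 × 1 = 247.4 kips.
Bearing (0.25 in plate, F_u = 70 ksi): end bolts L_c = 2.125 − 1.125/2 = 1.5625, R_n = min(1.2×1.5625×0.25×70, 2.4×1×0.25×70) = 32.813 kips/bolt; interior L_c = 3.8125 − 1.125 = 2.6875, R_n = 42 kips/bolt. φR_n = 0.75 × (1×32.813 + 4×42) = 150.6 kips.
Governing: min(247.4, 150.6) = 150.6 kips → bearing.

150.6 kips (bearing governs)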